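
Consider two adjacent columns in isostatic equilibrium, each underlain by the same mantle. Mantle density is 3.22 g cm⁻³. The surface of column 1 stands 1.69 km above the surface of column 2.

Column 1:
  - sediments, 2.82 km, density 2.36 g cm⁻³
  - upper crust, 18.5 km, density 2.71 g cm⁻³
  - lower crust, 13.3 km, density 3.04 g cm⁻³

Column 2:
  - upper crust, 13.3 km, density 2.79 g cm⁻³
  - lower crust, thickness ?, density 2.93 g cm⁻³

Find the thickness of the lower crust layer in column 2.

Take the compensation level at the base of the deeper column (depth z_c below the surface of column 1) and equate Σ ρ_i t_i down to z_c; mantle fills any gap and the z_c terms cancel.
Column 1: 2.82×2.36 + 18.5×2.71 + 13.3×3.04 + (z_c − 34.62)×3.22
Column 2: 1.69×0 + 13.3×2.79 + x×2.93 + (z_c − 1.69 − 13.3 − x)×3.22
The z_c×3.22 term appears on both sides and cancels. Collect the known terms of each column as K = Σ(ρt)_known − 3.22 × (depth of known layers): K_1 = 97.2222 − 3.22×34.62 = −14.2542; K_2 = 37.107 − 3.22×(1.69 + 13.3) = −11.1608.
Balance: K_1 = K_2 − x×(3.22 − 2.93), so x = (K_2 − K_1)/(3.22 − 2.93) = 3.0934/0.29 = 10.7 km.

10.7 km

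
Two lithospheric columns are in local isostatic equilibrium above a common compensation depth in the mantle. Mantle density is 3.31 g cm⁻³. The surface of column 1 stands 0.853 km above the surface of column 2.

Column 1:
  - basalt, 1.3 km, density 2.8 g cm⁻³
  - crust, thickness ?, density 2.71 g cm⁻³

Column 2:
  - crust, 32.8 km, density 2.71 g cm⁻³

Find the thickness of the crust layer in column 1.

36.4 km

Take the compensation level at the base of the deeper column (depth z_c below the surface of column 1) and equate Σ ρ_i t_i down to z_c; mantle fills any gap and the z_c terms cancel.
Column 1: 1.3×2.8 + x×2.71 + (z_c − 1.3 − x)×3.31
Column 2: 0.853×0 + 32.8×2.71 + (z_c − 0.853 − 32.8)×3.31
The z_c×3.31 term appears on both sides and cancels. Collect the known terms of each column as K = Σ(ρt)_known − 3.31 × (depth of known layers): K_1 = 3.64 − 3.31×1.3 = −0.663; K_2 = 88.888 − 3.31×(0.853 + 32.8) = −22.50343.
Balance: K_1 − x×(3.31 − 2.71) = K_2, so x = (K_1 − K_2)/(3.31 − 2.71) = 21.8404/0.6 = 36.4 km.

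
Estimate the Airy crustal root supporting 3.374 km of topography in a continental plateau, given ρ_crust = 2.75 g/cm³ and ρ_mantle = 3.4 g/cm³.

14.3 km

Equating mass per unit area of the two columns: the weight of the topography is balanced by the buoyancy of the root, ρ_c h = (ρ_m − ρ_c) r.
r = h · ρ_c / (ρ_m − ρ_c) = 3.374 km × 2.75 / (3.4 − 2.75) = 14.3 km.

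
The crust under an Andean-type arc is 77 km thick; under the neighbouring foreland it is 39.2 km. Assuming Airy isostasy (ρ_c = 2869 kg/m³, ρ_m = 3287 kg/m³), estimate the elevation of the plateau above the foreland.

4.81 km

Excess crust Δ = 77 km − 39.2 km = 37.8 km, split between elevation h and root r with h + r = Δ.
Airy balance ρ_c h = (ρ_m − ρ_c) r gives r = h ρ_c/(ρ_m − ρ_c), so h (1 + ρ_c/(ρ_m − ρ_c)) = Δ, i.e. h = Δ (ρ_m − ρ_c)/ρ_m.
h = 37.8 km × 418/3287 = 4.81 km.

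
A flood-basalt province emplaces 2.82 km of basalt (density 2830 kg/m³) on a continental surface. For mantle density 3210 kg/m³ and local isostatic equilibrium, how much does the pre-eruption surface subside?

2.49 km

Subaerial loading: s = t ρ_load / ρ_m.
s = 2.82 km × 2830/3210 = 2.49 km.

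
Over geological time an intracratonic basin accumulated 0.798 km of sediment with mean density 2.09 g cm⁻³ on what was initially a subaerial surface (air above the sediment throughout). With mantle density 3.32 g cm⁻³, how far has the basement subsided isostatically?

Subaerial load: s = t ρ_sed / ρ_m = 0.798 km × 2.09/3.32 = 0.502 km.

0.502 km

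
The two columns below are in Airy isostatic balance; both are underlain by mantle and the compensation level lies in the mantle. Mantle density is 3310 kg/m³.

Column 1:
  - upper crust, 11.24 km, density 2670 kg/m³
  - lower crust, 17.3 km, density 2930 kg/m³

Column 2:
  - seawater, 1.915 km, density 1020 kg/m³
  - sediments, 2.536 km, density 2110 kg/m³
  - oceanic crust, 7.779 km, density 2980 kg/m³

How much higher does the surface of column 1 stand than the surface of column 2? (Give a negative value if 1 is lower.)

1.14 km

For any compensation level in the mantle, the mantle terms cancel and isostasy reduces to e = (Σt_1 − Σt_2) − (Σ(ρt)_1 − Σ(ρt)_2) / ρ_m.
Σt_1 = 28.54 km; Σt_2 = 12.23 km; Σ(ρt)_1 = 80699.8; Σ(ρt)_2 = 30485.68 (in km·kg/m³).
e = (28.54 − 12.23) − (80699.8 − 30485.68) / 3310 = 1.14 km.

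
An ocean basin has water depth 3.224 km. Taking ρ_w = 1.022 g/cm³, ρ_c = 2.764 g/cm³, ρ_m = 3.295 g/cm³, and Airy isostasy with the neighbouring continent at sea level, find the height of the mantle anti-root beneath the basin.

In Airy isostatic equilibrium: replacing crust with seawater at the top is compensated by replacing crust with mantle at the base: d (ρ_c − ρ_w) = a (ρ_m − ρ_c).
a = d (ρ_c − ρ_w)/(ρ_m − ρ_c) = 3.224 km × 1.742/0.531 = 10.6 km.

10.6 km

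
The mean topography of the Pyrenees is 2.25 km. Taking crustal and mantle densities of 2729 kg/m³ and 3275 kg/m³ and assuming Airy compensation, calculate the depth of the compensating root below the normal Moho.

11.2 km

By Archimedes' principle applied to the lithosphere: the weight of the topography is balanced by the buoyancy of the root, ρ_c h = (ρ_m − ρ_c) r.
r = h · ρ_c / (ρ_m − ρ_c) = 2.25 km × 2729 / (3275 − 2729) = 11.2 km.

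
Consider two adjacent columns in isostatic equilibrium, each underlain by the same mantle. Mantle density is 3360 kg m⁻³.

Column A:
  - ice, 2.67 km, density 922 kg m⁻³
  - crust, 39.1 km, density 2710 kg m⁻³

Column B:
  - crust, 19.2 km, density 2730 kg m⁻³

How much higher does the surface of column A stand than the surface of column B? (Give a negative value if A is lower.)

For any compensation level in the mantle, the mantle terms cancel and isostasy reduces to e = (Σt_A − Σt_B) − (Σ(ρt)_A − Σ(ρt)_B) / ρ_m.
Σt_A = 41.77 km; Σt_B = 19.2 km; Σ(ρt)_A = 108422.74; Σ(ρt)_B = 52416 (in km·kg m⁻³).
e = (41.77 − 19.2) − (108422.74 − 52416) / 3360 = 5.9 km.

5.9 km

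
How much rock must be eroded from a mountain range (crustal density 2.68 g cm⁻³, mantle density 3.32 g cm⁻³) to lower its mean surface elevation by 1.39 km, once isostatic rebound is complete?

Net drop Δ = e − u = e − e ρ_c/ρ_m = e (ρ_m − ρ_c)/ρ_m.
e = Δ ρ_m/(ρ_m − ρ_c) = 1.39 km × 3.32/0.64 = 7.21 km.

7.21 km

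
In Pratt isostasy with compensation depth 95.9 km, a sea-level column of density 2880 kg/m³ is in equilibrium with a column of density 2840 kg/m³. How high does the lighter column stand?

ρ_ref D = ρ (D + h) → h = D (ρ_ref − ρ)/ρ.
h = 95.9 km × (2880 − 2840)/2840 = 1.35 km.

1.35 km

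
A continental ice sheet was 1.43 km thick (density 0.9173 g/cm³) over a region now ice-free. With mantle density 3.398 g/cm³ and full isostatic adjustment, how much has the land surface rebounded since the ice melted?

Removing the load lets mantle flow back in; uplift u satisfies ρ_ice t = ρ_m u.
u = t ρ_ice/ρ_m = 1.43 km × 0.9173/3.398 = 0.386 km.

0.386 km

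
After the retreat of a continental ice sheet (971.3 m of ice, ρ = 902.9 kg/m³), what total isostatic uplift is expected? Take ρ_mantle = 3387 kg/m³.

Removing the load lets mantle flow back in; uplift u satisfies ρ_ice t = ρ_m u.
u = t ρ_ice/ρ_m = 971.3 m × 902.9/3387 = 259 m.

259 m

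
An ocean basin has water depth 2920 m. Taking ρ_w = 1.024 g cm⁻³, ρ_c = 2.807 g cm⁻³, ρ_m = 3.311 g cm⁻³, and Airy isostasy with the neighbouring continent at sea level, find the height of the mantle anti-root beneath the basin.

By Archimedes' principle applied to the lithosphere: replacing crust with seawater at the top is compensated by replacing crust with mantle at the base: d (ρ_c − ρ_w) = a (ρ_m − ρ_c).
a = d (ρ_c − ρ_w)/(ρ_m − ρ_c) = 2920 m × 1.783/0.504 = 10300 m.

10300 m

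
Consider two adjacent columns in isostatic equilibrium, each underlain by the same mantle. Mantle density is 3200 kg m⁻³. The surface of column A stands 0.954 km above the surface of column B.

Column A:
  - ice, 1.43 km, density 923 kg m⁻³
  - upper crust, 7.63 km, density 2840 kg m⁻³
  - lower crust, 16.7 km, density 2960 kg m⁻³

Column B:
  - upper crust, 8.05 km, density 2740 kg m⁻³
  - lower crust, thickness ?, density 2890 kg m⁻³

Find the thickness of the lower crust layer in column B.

Take the compensation level at the base of the deeper column (depth z_c below the surface of column A) and equate Σ ρ_i t_i down to z_c; mantle fills any gap and the z_c terms cancel.
Column A: 1.43×923 + 7.63×2840 + 16.7×2960 + (z_c − 25.76)×3200
Column B: 0.954×0 + 8.05×2740 + x×2890 + (z_c − 0.954 − 8.05 − x)×3200
The z_c×3200 term appears on both sides and cancels. Collect the known terms of each column as K = Σ(ρt)_known − 3200 × (depth of known layers): K_A = 72421.09 − 3200×25.76 = −10010.91; K_B = 22057 − 3200×(0.954 + 8.05) = −6755.8.
Balance: K_A = K_B − x×(3200 − 2890), so x = (K_B − K_A)/(3200 − 2890) = 3255.11/310 = 10.5 km.

10.5 km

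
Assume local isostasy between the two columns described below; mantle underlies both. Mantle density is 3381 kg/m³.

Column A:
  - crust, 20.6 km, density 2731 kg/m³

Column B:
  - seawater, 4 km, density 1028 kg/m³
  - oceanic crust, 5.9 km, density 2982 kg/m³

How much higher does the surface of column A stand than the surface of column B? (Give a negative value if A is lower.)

For any compensation level in the mantle, the mantle terms cancel and isostasy reduces to e = (Σt_A − Σt_B) − (Σ(ρt)_A − Σ(ρt)_B) / ρ_m.
Σt_A = 20.6 km; Σt_B = 9.9 km; Σ(ρt)_A = 56258.6; Σ(ρt)_B = 21705.8 (in km·kg/m³).
e = (20.6 − 9.9) − (56258.6 − 21705.8) / 3381 = 0.48 km.

0.48 km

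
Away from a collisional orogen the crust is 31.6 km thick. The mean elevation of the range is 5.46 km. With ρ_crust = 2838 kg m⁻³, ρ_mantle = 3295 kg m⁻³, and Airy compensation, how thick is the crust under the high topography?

Root depth r = h ρ_c / (ρ_m − ρ_c) = 5.46 km × 2838 / 457 = 33.91 km.
Total thickness = T + h + r = 31.6 km + 5.46 km + 33.91 km = 71 km.

71 km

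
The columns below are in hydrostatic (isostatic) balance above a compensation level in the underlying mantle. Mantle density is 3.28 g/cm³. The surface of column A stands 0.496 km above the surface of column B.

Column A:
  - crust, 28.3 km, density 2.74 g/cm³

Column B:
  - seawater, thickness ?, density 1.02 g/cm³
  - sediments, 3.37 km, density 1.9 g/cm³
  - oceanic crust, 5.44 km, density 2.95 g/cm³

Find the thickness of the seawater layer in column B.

3.19 km

Take the compensation level at the base of the deeper column (depth z_c below the surface of column A) and equate Σ ρ_i t_i down to z_c; mantle fills any gap and the z_c terms cancel.
Column A: 28.3×2.74 + (z_c − 28.3)×3.28
Column B: 0.496×0 + x×1.02 + 3.37×1.9 + 5.44×2.95 + (z_c − 0.496 − 8.81 − x)×3.28
The z_c×3.28 term appears on both sides and cancels. Collect the known terms of each column as K = Σ(ρt)_known − 3.28 × (depth of known layers): K_A = 77.542 − 3.28×28.3 = −15.282; K_B = 22.451 − 3.28×(0.496 + 8.81) = −8.07268.
Balance: K_A = K_B − x×(3.28 − 1.02), so x = (K_B − K_A)/(3.28 − 1.02) = 7.20932/2.26 = 3.19 km.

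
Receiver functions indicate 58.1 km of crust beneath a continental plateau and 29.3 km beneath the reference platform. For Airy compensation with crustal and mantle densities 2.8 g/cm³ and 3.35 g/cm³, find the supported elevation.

Excess crust Δ = 58.1 km − 29.3 km = 28.8 km, split between elevation h and root r with h + r = Δ.
Airy balance ρ_c h = (ρ_m − ρ_c) r gives r = h ρ_c/(ρ_m − ρ_c), so h (1 + ρ_c/(ρ_m − ρ_c)) = Δ, i.e. h = Δ (ρ_m − ρ_c)/ρ_m.
h = 28.8 km × 0.55/3.35 = 4.73 km.

4.73 km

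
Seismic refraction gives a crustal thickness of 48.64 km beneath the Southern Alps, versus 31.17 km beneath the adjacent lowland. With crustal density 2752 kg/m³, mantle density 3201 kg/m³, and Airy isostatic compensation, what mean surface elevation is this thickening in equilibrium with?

2.45 km

Excess crust Δ = 48.64 km − 31.17 km = 17.47 km, split between elevation h and root r with h + r = Δ.
Airy balance ρ_c h = (ρ_m − ρ_c) r gives r = h ρ_c/(ρ_m − ρ_c), so h (1 + ρ_c/(ρ_m − ρ_c)) = Δ, i.e. h = Δ (ρ_m − ρ_c)/ρ_m.
h = 17.47 km × 449/3201 = 2.45 km.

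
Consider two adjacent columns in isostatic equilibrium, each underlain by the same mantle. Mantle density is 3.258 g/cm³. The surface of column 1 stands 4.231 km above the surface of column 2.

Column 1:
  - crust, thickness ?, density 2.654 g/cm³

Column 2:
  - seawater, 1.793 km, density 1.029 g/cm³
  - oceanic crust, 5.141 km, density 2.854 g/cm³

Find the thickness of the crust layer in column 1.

Take the compensation level at the base of the deeper column (depth z_c below the surface of column 1) and equate Σ ρ_i t_i down to z_c; mantle fills any gap and the z_c terms cancel.
Column 1: x×2.654 + (z_c − 0 − x)×3.258
Column 2: 4.231×0 + 1.793×1.029 + 5.141×2.854 + (z_c − 4.231 − 6.934)×3.258
The z_c×3.258 term appears on both sides and cancels. Collect the known terms of each column as K = Σ(ρt)_known − 3.258 × (depth of known layers): K_1 = 0 − 3.258×0 = 0; K_2 = 16.517411 − 3.258×(4.231 + 6.934) = −19.858159.
Balance: K_1 − x×(3.258 − 2.654) = K_2, so x = (K_1 − K_2)/(3.258 − 2.654) = 19.8582/0.604 = 32.9 km.

32.9 km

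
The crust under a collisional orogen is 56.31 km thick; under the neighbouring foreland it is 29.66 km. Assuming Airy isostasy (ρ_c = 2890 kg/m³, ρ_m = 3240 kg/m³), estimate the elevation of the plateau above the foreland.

2.88 km

Excess crust Δ = 56.31 km − 29.66 km = 26.65 km, split between elevation h and root r with h + r = Δ.
Airy balance ρ_c h = (ρ_m − ρ_c) r gives r = h ρ_c/(ρ_m − ρ_c), so h (1 + ρ_c/(ρ_m − ρ_c)) = Δ, i.e. h = Δ (ρ_m − ρ_c)/ρ_m.
h = 26.65 km × 350/3240 = 2.88 km.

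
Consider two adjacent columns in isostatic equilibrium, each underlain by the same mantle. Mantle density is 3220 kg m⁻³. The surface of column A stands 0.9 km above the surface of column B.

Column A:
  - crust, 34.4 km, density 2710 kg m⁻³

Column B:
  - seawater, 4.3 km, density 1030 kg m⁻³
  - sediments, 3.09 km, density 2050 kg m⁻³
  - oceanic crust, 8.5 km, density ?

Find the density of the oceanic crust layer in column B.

3030 kg m⁻³

Take the compensation level at the base of the deeper column (depth z_c below the surface of column A) and equate Σ ρ_i t_i down to z_c; mantle fills any gap and the z_c terms cancel.
Column A: 34.4×2710 + (z_c − 34.4)×3220
Column B: 0.9×0 + 4.3×1030 + 3.09×2050 + 8.5×ρ + (z_c − 0.9 − 15.89)×3220
The z_c×3220 term appears on both sides and cancels. Collect the known terms of each column as K = Σ(ρt)_known − 3220 × (depth of known layers): K_A = 93224 − 3220×34.4 = −17544; K_B = 10763.5 − 3220×(0.9 + 15.89) = −43300.3.
Balance: K_A = K_B + 8.5×ρ, so ρ = (K_A − K_B)/8.5 = 25756.3/8.5 = 3030 kg m⁻³.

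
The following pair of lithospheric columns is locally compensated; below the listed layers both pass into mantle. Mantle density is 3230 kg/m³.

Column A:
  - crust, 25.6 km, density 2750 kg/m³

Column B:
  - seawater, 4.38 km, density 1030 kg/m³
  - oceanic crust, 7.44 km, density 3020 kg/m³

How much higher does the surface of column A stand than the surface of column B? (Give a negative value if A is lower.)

For any compensation level in the mantle, the mantle terms cancel and isostasy reduces to e = (Σt_A − Σt_B) − (Σ(ρt)_A − Σ(ρt)_B) / ρ_m.
Σt_A = 25.6 km; Σt_B = 11.82 km; Σ(ρt)_A = 70400; Σ(ρt)_B = 26980.2 (in km·kg/m³).
e = (25.6 − 11.82) − (70400 − 26980.2) / 3230 = 0.337 km.

0.337 km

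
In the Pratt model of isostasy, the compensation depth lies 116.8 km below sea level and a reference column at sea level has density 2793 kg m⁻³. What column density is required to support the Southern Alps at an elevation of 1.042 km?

Pratt balance: ρ_ref D = ρ (D + h).
ρ = ρ_ref D/(D + h) = 2793 × 116.8 km/(116.8 km + 1.042 km) = 2770 kg m⁻³.

2770 kg m⁻³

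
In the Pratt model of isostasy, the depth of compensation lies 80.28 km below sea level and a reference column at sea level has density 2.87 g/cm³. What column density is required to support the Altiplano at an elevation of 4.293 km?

Pratt balance: ρ_ref D = ρ (D + h).
ρ = ρ_ref D/(D + h) = 2.87 × 80.28 km/(80.28 km + 4.293 km) = 2.72 g/cm³.

2.72 g/cm³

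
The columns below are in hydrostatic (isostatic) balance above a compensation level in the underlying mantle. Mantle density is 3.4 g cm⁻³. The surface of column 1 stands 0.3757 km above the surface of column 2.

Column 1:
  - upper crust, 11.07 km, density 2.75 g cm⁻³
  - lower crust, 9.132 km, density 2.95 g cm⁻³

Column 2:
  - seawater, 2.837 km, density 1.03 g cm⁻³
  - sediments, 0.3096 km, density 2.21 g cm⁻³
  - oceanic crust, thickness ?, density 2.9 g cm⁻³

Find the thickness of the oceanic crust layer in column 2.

5.87 km

Take the compensation level at the base of the deeper column (depth z_c below the surface of column 1) and equate Σ ρ_i t_i down to z_c; mantle fills any gap and the z_c terms cancel.
Column 1: 11.07×2.75 + 9.132×2.95 + (z_c − 20.202)×3.4
Column 2: 0.3757×0 + 2.837×1.03 + 0.3096×2.21 + x×2.9 + (z_c − 0.3757 − 3.1466 − x)×3.4
The z_c×3.4 term appears on both sides and cancels. Collect the known terms of each column as K = Σ(ρt)_known − 3.4 × (depth of known layers): K_1 = 57.3819 − 3.4×20.202 = −11.3049; K_2 = 3.606326 − 3.4×(0.3757 + 3.1466) = −8.369494.
Balance: K_1 = K_2 − x×(3.4 − 2.9), so x = (K_2 − K_1)/(3.4 − 2.9) = 2.93541/0.5 = 5.87 km.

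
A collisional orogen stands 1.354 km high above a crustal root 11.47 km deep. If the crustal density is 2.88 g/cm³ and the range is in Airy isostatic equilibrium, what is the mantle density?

Airy balance: ρ_c h = (ρ_m − ρ_c) r → ρ_m = ρ_c (1 + h/r).
ρ_m = 2.88 × (1 + 1.354 km/11.47 km) = 3.22 g/cm³.

3.22 g/cm³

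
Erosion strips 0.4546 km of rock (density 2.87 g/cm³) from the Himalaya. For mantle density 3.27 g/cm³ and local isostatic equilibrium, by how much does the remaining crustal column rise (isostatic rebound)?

0.399 km

Unloading: uplift u = e ρ_c/ρ_m = 0.4546 km × 2.87/3.27 = 0.399 km.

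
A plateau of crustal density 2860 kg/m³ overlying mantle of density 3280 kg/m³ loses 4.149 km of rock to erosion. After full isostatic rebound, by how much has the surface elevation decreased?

0.531 km

Rebound u = e ρ_c/ρ_m = 4.149 km × 2860/3280 = 3.618 km.
Net surface drop = e − u = 4.149 km − 3.618 km = e (ρ_m − ρ_c)/ρ_m = 0.531 km.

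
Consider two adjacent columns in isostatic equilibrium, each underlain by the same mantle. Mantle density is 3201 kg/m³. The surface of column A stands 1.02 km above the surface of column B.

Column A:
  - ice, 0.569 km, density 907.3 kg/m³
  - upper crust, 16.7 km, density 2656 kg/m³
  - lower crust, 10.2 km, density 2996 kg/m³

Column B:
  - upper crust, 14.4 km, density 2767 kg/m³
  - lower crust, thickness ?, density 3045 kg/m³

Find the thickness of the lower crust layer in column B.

Take the compensation level at the base of the deeper column (depth z_c below the surface of column A) and equate Σ ρ_i t_i down to z_c; mantle fills any gap and the z_c terms cancel.
Column A: 0.569×907.3 + 16.7×2656 + 10.2×2996 + (z_c − 27.469)×3201
Column B: 1.02×0 + 14.4×2767 + x×3045 + (z_c − 1.02 − 14.4 − x)×3201
The z_c×3201 term appears on both sides and cancels. Collect the known terms of each column as K = Σ(ρt)_known − 3201 × (depth of known layers): K_A = 75430.6537 − 3201×27.469 = −12497.6153; K_B = 39844.8 − 3201×(1.02 + 14.4) = −9514.62.
Balance: K_A = K_B − x×(3201 − 3045), so x = (K_B − K_A)/(3201 − 3045) = 2983/156 = 19.1 km.

19.1 km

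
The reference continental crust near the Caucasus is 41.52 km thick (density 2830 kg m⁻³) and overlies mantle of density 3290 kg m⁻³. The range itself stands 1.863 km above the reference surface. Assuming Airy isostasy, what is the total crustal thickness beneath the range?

Root depth r = h ρ_c / (ρ_m − ρ_c) = 1.863 km × 2830 / 460 = 11.46 km.
Total thickness = T + h + r = 41.52 km + 1.863 km + 11.46 km = 54.8 km.

54.8 km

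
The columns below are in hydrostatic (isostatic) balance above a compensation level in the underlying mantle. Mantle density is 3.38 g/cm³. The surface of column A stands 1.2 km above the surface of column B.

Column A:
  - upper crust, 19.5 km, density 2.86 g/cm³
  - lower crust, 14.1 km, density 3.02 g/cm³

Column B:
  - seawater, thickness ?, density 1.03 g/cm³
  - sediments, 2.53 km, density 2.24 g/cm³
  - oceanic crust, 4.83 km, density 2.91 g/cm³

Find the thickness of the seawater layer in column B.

2.56 km

Take the compensation level at the base of the deeper column (depth z_c below the surface of column A) and equate Σ ρ_i t_i down to z_c; mantle fills any gap and the z_c terms cancel.
Column A: 19.5×2.86 + 14.1×3.02 + (z_c − 33.6)×3.38
Column B: 1.2×0 + x×1.03 + 2.53×2.24 + 4.83×2.91 + (z_c − 1.2 − 7.36 − x)×3.38
The z_c×3.38 term appears on both sides and cancels. Collect the known terms of each column as K = Σ(ρt)_known − 3.38 × (depth of known layers): K_A = 98.352 − 3.38×33.6 = −15.216; K_B = 19.7225 − 3.38×(1.2 + 7.36) = −9.2103.
Balance: K_A = K_B − x×(3.38 − 1.03), so x = (K_B − K_A)/(3.38 − 1.03) = 6.0057/2.35 = 2.56 km.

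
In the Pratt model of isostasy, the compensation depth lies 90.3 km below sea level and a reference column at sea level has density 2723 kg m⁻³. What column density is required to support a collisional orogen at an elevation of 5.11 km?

Pratt balance: ρ_ref D = ρ (D + h).
ρ = ρ_ref D/(D + h) = 2723 × 90.3 km/(90.3 km + 5.11 km) = 2580 kg m⁻³.

2580 kg m⁻³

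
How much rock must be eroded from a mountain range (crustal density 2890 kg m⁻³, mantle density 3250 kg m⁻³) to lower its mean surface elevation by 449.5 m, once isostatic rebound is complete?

4060 m

Net drop Δ = e − u = e − e ρ_c/ρ_m = e (ρ_m − ρ_c)/ρ_m.
e = Δ ρ_m/(ρ_m − ρ_c) = 449.5 m × 3250/360 = 4060 m.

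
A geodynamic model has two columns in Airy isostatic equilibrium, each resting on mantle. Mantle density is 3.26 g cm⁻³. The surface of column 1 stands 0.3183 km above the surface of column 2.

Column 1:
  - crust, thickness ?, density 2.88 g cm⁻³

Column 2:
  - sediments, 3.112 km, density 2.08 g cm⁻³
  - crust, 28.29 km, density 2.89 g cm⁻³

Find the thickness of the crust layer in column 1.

Take the compensation level at the base of the deeper column (depth z_c below the surface of column 1) and equate Σ ρ_i t_i down to z_c; mantle fills any gap and the z_c terms cancel.
Column 1: x×2.88 + (z_c − 0 − x)×3.26
Column 2: 0.3183×0 + 3.112×2.08 + 28.29×2.89 + (z_c − 0.3183 − 31.402)×3.26
The z_c×3.26 term appears on both sides and cancels. Collect the known terms of each column as K = Σ(ρt)_known − 3.26 × (depth of known layers): K_1 = 0 − 3.26×0 = 0; K_2 = 88.23106 − 3.26×(0.3183 + 31.402) = −15.177118.
Balance: K_1 − x×(3.26 − 2.88) = K_2, so x = (K_1 − K_2)/(3.26 − 2.88) = 15.1771/0.38 = 39.9 km.

39.9 km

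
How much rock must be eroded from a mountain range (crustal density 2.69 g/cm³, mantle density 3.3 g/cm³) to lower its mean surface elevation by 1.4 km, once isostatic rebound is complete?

7.57 km

Net drop Δ = e − u = e − e ρ_c/ρ_m = e (ρ_m − ρ_c)/ρ_m.
e = Δ ρ_m/(ρ_m − ρ_c) = 1.4 km × 3.3/0.61 = 7.57 km.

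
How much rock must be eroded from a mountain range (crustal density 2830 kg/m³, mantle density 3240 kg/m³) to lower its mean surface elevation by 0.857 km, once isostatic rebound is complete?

Net drop Δ = e − u = e − e ρ_c/ρ_m = e (ρ_m − ρ_c)/ρ_m.
e = Δ ρ_m/(ρ_m − ρ_c) = 0.857 km × 3240/410 = 6.77 km.

6.77 km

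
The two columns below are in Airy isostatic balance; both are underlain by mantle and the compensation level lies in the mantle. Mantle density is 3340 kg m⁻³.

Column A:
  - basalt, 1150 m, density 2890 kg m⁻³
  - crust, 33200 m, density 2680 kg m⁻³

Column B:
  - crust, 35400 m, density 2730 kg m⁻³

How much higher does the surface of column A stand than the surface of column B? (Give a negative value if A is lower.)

250 m

For any compensation level in the mantle, the mantle terms cancel and isostasy reduces to e = (Σt_A − Σt_B) − (Σ(ρt)_A − Σ(ρt)_B) / ρ_m.
Σt_A = 34350 m; Σt_B = 35400 m; Σ(ρt)_A = 92299500; Σ(ρt)_B = 96642000 (in m·kg m⁻³).
e = (34350 − 35400) − (92299500 − 96642000) / 3340 = 250 m.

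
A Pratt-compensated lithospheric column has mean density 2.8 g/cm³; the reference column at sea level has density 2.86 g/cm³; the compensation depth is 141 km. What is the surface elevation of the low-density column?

ρ_ref D = ρ (D + h) → h = D (ρ_ref − ρ)/ρ.
h = 141 km × (2.86 − 2.8)/2.8 = 3.02 km.

3.02 km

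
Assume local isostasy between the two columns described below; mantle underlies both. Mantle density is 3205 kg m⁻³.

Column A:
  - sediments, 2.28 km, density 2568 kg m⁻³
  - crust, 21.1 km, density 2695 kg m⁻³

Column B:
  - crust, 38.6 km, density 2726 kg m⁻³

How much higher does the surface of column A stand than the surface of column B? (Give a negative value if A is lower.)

For any compensation level in the mantle, the mantle terms cancel and isostasy reduces to e = (Σt_A − Σt_B) − (Σ(ρt)_A − Σ(ρt)_B) / ρ_m.
Σt_A = 23.38 km; Σt_B = 38.6 km; Σ(ρt)_A = 62719.54; Σ(ρt)_B = 105223.6 (in km·kg m⁻³).
e = (23.38 − 38.6) − (62719.54 − 105223.6) / 3205 = −1.96 km.

−1.96 km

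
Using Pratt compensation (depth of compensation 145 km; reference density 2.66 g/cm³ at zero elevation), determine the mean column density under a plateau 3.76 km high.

Pratt balance: ρ_ref D = ρ (D + h).
ρ = ρ_ref D/(D + h) = 2.66 × 145 km/(145 km + 3.76 km) = 2.59 g/cm³.

2.59 g/cm³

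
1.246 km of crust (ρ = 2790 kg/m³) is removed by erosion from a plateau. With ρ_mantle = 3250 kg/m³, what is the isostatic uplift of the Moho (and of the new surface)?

Unloading: uplift u = e ρ_c/ρ_m = 1.246 km × 2790/3250 = 1.07 km.

1.07 km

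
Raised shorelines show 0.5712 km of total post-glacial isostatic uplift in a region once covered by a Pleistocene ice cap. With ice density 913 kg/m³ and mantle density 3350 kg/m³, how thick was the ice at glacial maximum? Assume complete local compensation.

u = t ρ_ice/ρ_m → t = u ρ_m/ρ_ice = 0.5712 km × 3350/913 = 2.1 km.

2.1 km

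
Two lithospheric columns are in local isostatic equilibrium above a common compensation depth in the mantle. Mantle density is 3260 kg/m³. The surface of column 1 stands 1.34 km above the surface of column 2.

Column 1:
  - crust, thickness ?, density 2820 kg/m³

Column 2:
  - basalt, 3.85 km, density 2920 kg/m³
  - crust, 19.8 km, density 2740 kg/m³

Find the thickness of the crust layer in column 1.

36.3 km

Take the compensation level at the base of the deeper column (depth z_c below the surface of column 1) and equate Σ ρ_i t_i down to z_c; mantle fills any gap and the z_c terms cancel.
Column 1: x×2820 + (z_c − 0 − x)×3260
Column 2: 1.34×0 + 3.85×2920 + 19.8×2740 + (z_c − 1.34 − 23.65)×3260
The z_c×3260 term appears on both sides and cancels. Collect the known terms of each column as K = Σ(ρt)_known − 3260 × (depth of known layers): K_1 = 0 − 3260×0 = 0; K_2 = 65494 − 3260×(1.34 + 23.65) = −15973.4.
Balance: K_1 − x×(3260 − 2820) = K_2, so x = (K_1 − K_2)/(3260 − 2820) = 15973.4/440 = 36.3 km.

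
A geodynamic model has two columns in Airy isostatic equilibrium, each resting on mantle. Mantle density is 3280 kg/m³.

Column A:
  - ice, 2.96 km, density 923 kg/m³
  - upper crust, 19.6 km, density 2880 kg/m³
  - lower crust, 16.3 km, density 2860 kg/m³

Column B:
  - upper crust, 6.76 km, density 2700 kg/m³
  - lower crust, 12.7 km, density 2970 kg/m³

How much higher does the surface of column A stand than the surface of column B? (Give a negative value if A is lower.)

For any compensation level in the mantle, the mantle terms cancel and isostasy reduces to e = (Σt_A − Σt_B) − (Σ(ρt)_A − Σ(ρt)_B) / ρ_m.
Σt_A = 38.86 km; Σt_B = 19.46 km; Σ(ρt)_A = 105798.08; Σ(ρt)_B = 55971 (in km·kg/m³).
e = (38.86 − 19.46) − (105798.08 − 55971) / 3280 = 4.21 km.

4.21 km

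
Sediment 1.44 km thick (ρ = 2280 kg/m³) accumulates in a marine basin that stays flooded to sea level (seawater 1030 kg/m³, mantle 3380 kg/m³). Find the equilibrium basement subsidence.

Submarine loading: the sediment displaces seawater, and the subsidence is in turn flooded, so s (ρ_m − ρ_w) = t (ρ_sed − ρ_w).
s = 1.44 km × (2280 − 1030) / (3380 − 1030) = 0.766 km.

0.766 km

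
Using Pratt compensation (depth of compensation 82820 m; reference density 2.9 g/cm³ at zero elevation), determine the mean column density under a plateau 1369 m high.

Pratt balance: ρ_ref D = ρ (D + h).
ρ = ρ_ref D/(D + h) = 2.9 × 82820 m/(82820 m + 1369 m) = 2.85 g/cm³.

2.85 g/cm³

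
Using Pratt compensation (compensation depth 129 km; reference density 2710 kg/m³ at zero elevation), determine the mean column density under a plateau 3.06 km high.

2650 kg/m³

Pratt balance: ρ_ref D = ρ (D + h).
ρ = ρ_ref D/(D + h) = 2710 × 129 km/(129 km + 3.06 km) = 2650 kg/m³.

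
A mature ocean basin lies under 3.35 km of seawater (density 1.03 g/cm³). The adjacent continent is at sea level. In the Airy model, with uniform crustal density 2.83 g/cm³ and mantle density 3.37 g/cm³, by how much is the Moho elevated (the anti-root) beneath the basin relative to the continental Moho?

For local isostatic compensation: replacing crust with seawater at the top is compensated by replacing crust with mantle at the base: d (ρ_c − ρ_w) = a (ρ_m − ρ_c).
a = d (ρ_c − ρ_w)/(ρ_m − ρ_c) = 3.35 km × 1.8/0.54 = 11.2 km.

11.2 km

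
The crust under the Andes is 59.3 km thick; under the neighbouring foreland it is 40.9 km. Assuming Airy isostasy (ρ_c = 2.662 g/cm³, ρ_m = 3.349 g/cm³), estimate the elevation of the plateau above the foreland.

Excess crust Δ = 59.3 km − 40.9 km = 18.4 km, split between elevation h and root r with h + r = Δ.
Airy balance ρ_c h = (ρ_m − ρ_c) r gives r = h ρ_c/(ρ_m − ρ_c), so h (1 + ρ_c/(ρ_m − ρ_c)) = Δ, i.e. h = Δ (ρ_m − ρ_c)/ρ_m.
h = 18.4 km × 0.687/3.349 = 3.77 km.

3.77 km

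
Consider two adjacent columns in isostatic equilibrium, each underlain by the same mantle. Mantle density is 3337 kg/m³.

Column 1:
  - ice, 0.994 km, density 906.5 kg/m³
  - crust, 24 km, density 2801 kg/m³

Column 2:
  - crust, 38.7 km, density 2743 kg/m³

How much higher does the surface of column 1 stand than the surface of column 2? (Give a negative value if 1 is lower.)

−2.31 km

For any compensation level in the mantle, the mantle terms cancel and isostasy reduces to e = (Σt_1 − Σt_2) − (Σ(ρt)_1 − Σ(ρt)_2) / ρ_m.
Σt_1 = 24.994 km; Σt_2 = 38.7 km; Σ(ρt)_1 = 68125.061; Σ(ρt)_2 = 106154.1 (in km·kg/m³).
e = (24.994 − 38.7) − (68125.061 − 106154.1) / 3337 = −2.31 km.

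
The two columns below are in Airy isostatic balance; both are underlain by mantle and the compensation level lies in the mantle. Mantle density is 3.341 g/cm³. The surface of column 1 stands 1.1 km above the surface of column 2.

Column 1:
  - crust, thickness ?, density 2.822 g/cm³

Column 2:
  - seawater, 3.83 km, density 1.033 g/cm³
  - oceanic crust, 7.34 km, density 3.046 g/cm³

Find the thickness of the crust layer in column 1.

Take the compensation level at the base of the deeper column (depth z_c below the surface of column 1) and equate Σ ρ_i t_i down to z_c; mantle fills any gap and the z_c terms cancel.
Column 1: x×2.822 + (z_c − 0 − x)×3.341
Column 2: 1.1×0 + 3.83×1.033 + 7.34×3.046 + (z_c − 1.1 − 11.17)×3.341
The z_c×3.341 term appears on both sides and cancels. Collect the known terms of each column as K = Σ(ρt)_known − 3.341 × (depth of known layers): K_1 = 0 − 3.341×0 = 0; K_2 = 26.31403 − 3.341×(1.1 + 11.17) = −14.68004.
Balance: K_1 − x×(3.341 − 2.822) = K_2, so x = (K_1 − K_2)/(3.341 − 2.822) = 14.68/0.519 = 28.3 km.

28.3 km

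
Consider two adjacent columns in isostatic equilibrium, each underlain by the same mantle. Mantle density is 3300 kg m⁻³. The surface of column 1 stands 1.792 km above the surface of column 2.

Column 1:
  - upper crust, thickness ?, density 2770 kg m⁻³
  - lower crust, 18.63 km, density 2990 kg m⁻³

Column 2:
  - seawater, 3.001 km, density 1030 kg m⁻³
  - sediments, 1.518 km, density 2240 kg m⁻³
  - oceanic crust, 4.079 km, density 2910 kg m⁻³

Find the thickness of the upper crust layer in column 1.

19.2 km

Take the compensation level at the base of the deeper column (depth z_c below the surface of column 1) and equate Σ ρ_i t_i down to z_c; mantle fills any gap and the z_c terms cancel.
Column 1: x×2770 + 18.63×2990 + (z_c − 18.63 − x)×3300
Column 2: 1.792×0 + 3.001×1030 + 1.518×2240 + 4.079×2910 + (z_c − 1.792 − 8.598)×3300
The z_c×3300 term appears on both sides and cancels. Collect the known terms of each column as K = Σ(ρt)_known − 3300 × (depth of known layers): K_1 = 55703.7 − 3300×18.63 = −5775.3; K_2 = 18361.24 − 3300×(1.792 + 8.598) = −15925.76.
Balance: K_1 − x×(3300 − 2770) = K_2, so x = (K_1 − K_2)/(3300 − 2770) = 10150.5/530 = 19.2 km.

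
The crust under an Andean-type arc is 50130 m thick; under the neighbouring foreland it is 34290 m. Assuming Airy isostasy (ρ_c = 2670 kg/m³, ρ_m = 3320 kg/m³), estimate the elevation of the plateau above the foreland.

3100 m

Excess crust Δ = 50130 m − 34290 m = 15840 m, split between elevation h and root r with h + r = Δ.
Airy balance ρ_c h = (ρ_m − ρ_c) r gives r = h ρ_c/(ρ_m − ρ_c), so h (1 + ρ_c/(ρ_m − ρ_c)) = Δ, i.e. h = Δ (ρ_m − ρ_c)/ρ_m.
h = 15840 m × 650/3320 = 3100 m.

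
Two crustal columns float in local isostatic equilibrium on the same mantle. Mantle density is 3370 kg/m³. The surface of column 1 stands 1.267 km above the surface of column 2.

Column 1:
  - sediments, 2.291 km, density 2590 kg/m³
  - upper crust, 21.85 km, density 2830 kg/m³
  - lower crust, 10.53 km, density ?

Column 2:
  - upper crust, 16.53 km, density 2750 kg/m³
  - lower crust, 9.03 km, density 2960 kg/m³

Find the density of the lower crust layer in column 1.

Take the compensation level at the base of the deeper column (depth z_c below the surface of column 1) and equate Σ ρ_i t_i down to z_c; mantle fills any gap and the z_c terms cancel.
Column 1: 2.291×2590 + 21.85×2830 + 10.53×ρ + (z_c − 34.671)×3370
Column 2: 1.267×0 + 16.53×2750 + 9.03×2960 + (z_c − 1.267 − 25.56)×3370
The z_c×3370 term appears on both sides and cancels. Collect the known terms of each column as K = Σ(ρt)_known − 3370 × (depth of known layers): K_1 = 67769.19 − 3370×34.671 = −49072.08; K_2 = 72186.3 − 3370×(1.267 + 25.56) = −18220.69.
Balance: K_1 + 10.53×ρ = K_2, so ρ = (K_2 − K_1)/10.53 = 30851.4/10.53 = 2930 kg/m³.

2930 kg/m³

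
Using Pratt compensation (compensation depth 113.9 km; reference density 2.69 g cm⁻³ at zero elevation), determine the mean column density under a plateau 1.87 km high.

2.65 g cm⁻³

Pratt balance: ρ_ref D = ρ (D + h).
ρ = ρ_ref D/(D + h) = 2.69 × 113.9 km/(113.9 km + 1.87 km) = 2.65 g cm⁻³.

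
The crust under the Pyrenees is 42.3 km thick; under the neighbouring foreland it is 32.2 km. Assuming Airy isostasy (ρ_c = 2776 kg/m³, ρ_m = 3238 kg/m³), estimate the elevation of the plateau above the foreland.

Excess crust Δ = 42.3 km − 32.2 km = 10.1 km, split between elevation h and root r with h + r = Δ.
Airy balance ρ_c h = (ρ_m − ρ_c) r gives r = h ρ_c/(ρ_m − ρ_c), so h (1 + ρ_c/(ρ_m − ρ_c)) = Δ, i.e. h = Δ (ρ_m − ρ_c)/ρ_m.
h = 10.1 km × 462/3238 = 1.44 km.

1.44 km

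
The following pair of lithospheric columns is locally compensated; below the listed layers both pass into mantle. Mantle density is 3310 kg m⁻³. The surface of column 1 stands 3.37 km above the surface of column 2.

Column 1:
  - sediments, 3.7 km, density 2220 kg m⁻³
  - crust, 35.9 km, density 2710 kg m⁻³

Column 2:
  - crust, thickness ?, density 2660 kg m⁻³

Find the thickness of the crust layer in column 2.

Take the compensation level at the base of the deeper column (depth z_c below the surface of column 1) and equate Σ ρ_i t_i down to z_c; mantle fills any gap and the z_c terms cancel.
Column 1: 3.7×2220 + 35.9×2710 + (z_c − 39.6)×3310
Column 2: 3.37×0 + x×2660 + (z_c − 3.37 − 0 − x)×3310
The z_c×3310 term appears on both sides and cancels. Collect the known terms of each column as K = Σ(ρt)_known − 3310 × (depth of known layers): K_1 = 105503 − 3310×39.6 = −25573; K_2 = 0 − 3310×(3.37 + 0) = −11154.7.
Balance: K_1 = K_2 − x×(3310 − 2660), so x = (K_2 − K_1)/(3310 − 2660) = 14418.3/650 = 22.2 km.

22.2 km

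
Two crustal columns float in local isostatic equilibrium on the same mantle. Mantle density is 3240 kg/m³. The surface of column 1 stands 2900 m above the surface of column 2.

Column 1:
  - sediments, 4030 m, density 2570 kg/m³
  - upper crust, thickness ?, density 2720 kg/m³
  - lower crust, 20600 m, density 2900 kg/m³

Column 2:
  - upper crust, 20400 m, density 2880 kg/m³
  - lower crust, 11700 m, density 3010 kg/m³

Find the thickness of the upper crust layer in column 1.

Take the compensation level at the base of the deeper column (depth z_c below the surface of column 1) and equate Σ ρ_i t_i down to z_c; mantle fills any gap and the z_c terms cancel.
Column 1: 4030×2570 + x×2720 + 20600×2900 + (z_c − 24630 − x)×3240
Column 2: 2900×0 + 20400×2880 + 11700×3010 + (z_c − 2900 − 32100)×3240
The z_c×3240 term appears on both sides and cancels. Collect the known terms of each column as K = Σ(ρt)_known − 3240 × (depth of known layers): K_1 = 70097100 − 3240×24630 = −9704100; K_2 = 93969000 − 3240×(2900 + 32100) = −19431000.
Balance: K_1 − x×(3240 − 2720) = K_2, so x = (K_1 − K_2)/(3240 − 2720) = 9726900/520 = 18700 m.

18700 m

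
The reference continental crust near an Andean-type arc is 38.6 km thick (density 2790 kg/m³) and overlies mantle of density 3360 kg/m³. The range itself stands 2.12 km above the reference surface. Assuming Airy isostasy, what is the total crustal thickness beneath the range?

Root depth r = h ρ_c / (ρ_m − ρ_c) = 2.12 km × 2790 / 570 = 10.38 km.
Total thickness = T + h + r = 38.6 km + 2.12 km + 10.38 km = 51.1 km.

51.1 km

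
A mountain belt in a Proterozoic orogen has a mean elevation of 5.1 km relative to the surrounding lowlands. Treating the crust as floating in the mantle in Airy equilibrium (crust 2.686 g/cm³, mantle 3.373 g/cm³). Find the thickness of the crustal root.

Equating mass per unit area of the two columns: the weight of the topography is balanced by the buoyancy of the root, ρ_c h = (ρ_m − ρ_c) r.
r = h · ρ_c / (ρ_m − ρ_c) = 5.1 km × 2.686 / (3.373 − 2.686) = 19.9 km.

19.9 km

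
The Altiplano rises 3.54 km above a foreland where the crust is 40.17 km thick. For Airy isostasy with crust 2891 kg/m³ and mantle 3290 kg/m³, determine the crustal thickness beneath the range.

Root depth r = h ρ_c / (ρ_m − ρ_c) = 3.54 km × 2891 / 399 = 25.65 km.
Total thickness = T + h + r = 40.17 km + 3.54 km + 25.65 km = 69.4 km.

69.4 km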